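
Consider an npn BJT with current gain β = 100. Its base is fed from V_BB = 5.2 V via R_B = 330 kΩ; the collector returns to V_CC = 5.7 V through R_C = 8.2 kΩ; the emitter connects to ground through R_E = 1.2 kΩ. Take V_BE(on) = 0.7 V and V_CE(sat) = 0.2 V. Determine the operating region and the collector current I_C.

saturation; I_C ≈ 0.58 mA

Assume active: I_B = (5.2 − 0.7)/(330 + 101×1.2) = 0.00997 mA, I_C = β·I_B = 0.997 mA.
Then V_CE = 5.7 − 0.997×8.2 − 1.01×1.2 = -3.69 V < 0.2 V — the active assumption fails.
Re-solve with V_CE = 0.2 V. KCL at the emitter: V_E/R_E = (V_BB−0.7−V_E)/R_B + (V_CC−0.2−V_E)/R_C, giving V_E = 0.714 V.
I_C = (V_CC − 0.2 − V_E)/R_C = (5.5 − 0.714)/8.2 = 0.584 mA.
Check: I_B = (4.5 − 0.714)/330 = 0.0115 mA, and β·I_B = 1.15 mA > I_C, confirming saturation.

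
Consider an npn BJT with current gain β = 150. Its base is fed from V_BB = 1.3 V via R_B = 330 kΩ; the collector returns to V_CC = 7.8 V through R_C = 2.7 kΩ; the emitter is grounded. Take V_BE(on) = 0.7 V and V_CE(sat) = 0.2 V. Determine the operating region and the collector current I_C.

active; I_C ≈ 0.27 mA

Assume active. Base-emitter loop: I_B = (V_BB − V_BE)/R_B = (1.3 − 0.7)/330 = 0.00182 mA.
I_C = β·I_B = 150×0.00182 = 0.273 mA.
V_CE = V_CC − I_C·R_C = 7.8 − 0.273×2.7 = 7.06 V > V_CE(sat), so the active-region assumption holds.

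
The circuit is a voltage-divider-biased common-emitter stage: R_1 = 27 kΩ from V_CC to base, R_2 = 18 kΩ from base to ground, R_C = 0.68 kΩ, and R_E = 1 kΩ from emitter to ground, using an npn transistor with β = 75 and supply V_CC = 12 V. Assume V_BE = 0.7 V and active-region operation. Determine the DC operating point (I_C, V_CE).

I_C ≈ 3.5 mA, V_CE ≈ 6 V

Thevenize the base divider: V_Th = V_CC·R_2/(R_1+R_2) = 12×18/45 = 4.8 V, R_Th = R_1‖R_2 = 10.8 kΩ.
Base-emitter loop: V_Th = I_B·R_Th + V_BE + (β+1)I_B·R_E, so I_B = (4.8 − 0.7) / (10.8 + 76×1) = 0.0472 mA.
I_C = β·I_B = 75×0.0472 = 3.54 mA, and I_E = (β+1)I_B = 3.59 mA.
V_CE = V_CC − I_C·R_C − I_E·R_E = 12 − 3.54×0.68 − 3.59×1 = 6 V.
V_CE = 6 V > 0.2 V confirms active-region operation.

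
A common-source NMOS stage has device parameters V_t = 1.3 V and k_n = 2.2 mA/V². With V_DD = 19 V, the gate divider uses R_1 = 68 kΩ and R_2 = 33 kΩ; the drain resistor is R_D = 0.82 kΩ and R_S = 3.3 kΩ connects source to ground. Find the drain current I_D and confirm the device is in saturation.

I_D ≈ 1.2 mA

V_G = V_DD·R_2/(R_1+R_2) = 19×33/101 = 6.21 V.
Assume saturation: I_D = (k_n/2)(V_GS − V_t)² with V_GS = V_G − I_D·R_S = 6.21 − 3.3·I_D.
Substituting gives 12·I_D² − 36.6·I_D + 26.5 = 0, with roots I_D = 1.17 or 1.88 mA.
The root I_D = 1.88 mA gives V_GS = -0.00865 V ≤ V_t, so take I_D = 1.17 mA.
Then V_GS = 2.33 V and V_DS = V_DD − I_D(R_D+R_S) = 19 − 1.17×4.12 = 14.2 V.
Saturation requires V_DS ≥ V_GS − V_t = 1.03 V; 14.2 ≥ 1.03 ✓.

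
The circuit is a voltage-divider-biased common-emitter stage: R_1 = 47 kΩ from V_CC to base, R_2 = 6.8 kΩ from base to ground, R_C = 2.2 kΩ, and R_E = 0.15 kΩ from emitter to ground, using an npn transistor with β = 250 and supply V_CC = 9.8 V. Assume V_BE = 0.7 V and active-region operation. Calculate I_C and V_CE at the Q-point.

I_C ≈ 3.1 mA, V_CE ≈ 2.5 V

Thevenize the base divider: V_Th = V_CC·R_2/(R_1+R_2) = 9.8×6.8/53.8 = 1.24 V, R_Th = R_1‖R_2 = 5.94 kΩ.
Base-emitter loop: V_Th = I_B·R_Th + V_BE + (β+1)I_B·R_E, so I_B = (1.24 − 0.7) / (5.94 + 251×0.15) = 0.0124 mA.
I_C = β·I_B = 250×0.0124 = 3.09 mA, and I_E = (β+1)I_B = 3.1 mA.
V_CE = V_CC − I_C·R_C − I_E·R_E = 9.8 − 3.09×2.2 − 3.1×0.15 = 2.54 V.
V_CE = 2.54 V > 0.2 V confirms active-region operation.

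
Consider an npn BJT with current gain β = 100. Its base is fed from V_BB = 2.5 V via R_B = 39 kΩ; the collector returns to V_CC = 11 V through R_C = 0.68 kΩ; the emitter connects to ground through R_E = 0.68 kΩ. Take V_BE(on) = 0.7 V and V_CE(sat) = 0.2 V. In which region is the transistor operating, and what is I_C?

Assume active. Base-emitter loop: I_B = (V_BB − V_BE)/(R_B + (β+1)R_E) = (2.5 − 0.7)/(39 + 101×0.68) = 0.0167 mA.
I_C = β·I_B = 100×0.0167 = 1.67 mA.
V_CE = V_CC − I_C·R_C − I_E·R_E = 11 − 1.67×0.68 − 1.69×0.68 = 8.72 V > V_CE(sat), so the active-region assumption holds.

active; I_C ≈ 1.7 mA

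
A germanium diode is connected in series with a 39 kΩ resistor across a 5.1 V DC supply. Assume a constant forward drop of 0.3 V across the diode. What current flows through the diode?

I ≈ 0.12 mA

KVL around the loop: 5.1 = V_D + I·R = 0.3 + I × 39 kΩ.
So I = (5.1 − 0.3) / 39 kΩ = 4.8 / 39 = 0.123 mA.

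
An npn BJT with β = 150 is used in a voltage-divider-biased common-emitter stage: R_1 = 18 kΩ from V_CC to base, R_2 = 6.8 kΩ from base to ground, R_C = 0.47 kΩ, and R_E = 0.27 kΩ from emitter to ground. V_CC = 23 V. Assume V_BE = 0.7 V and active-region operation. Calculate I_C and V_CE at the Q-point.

Thevenize the base divider: V_Th = V_CC·R_2/(R_1+R_2) = 23×6.8/24.8 = 6.31 V, R_Th = R_1‖R_2 = 4.94 kΩ.
Base-emitter loop: V_Th = I_B·R_Th + V_BE + (β+1)I_B·R_E, so I_B = (6.31 − 0.7) / (4.94 + 151×0.27) = 0.123 mA.
I_C = β·I_B = 150×0.123 = 18.4 mA, and I_E = (β+1)I_B = 18.5 mA.
V_CE = V_CC − I_C·R_C − I_E·R_E = 23 − 18.4×0.47 − 18.5×0.27 = 9.35 V.
V_CE = 9.35 V > 0.2 V confirms active-region operation.

I_C ≈ 18 mA, V_CE ≈ 9.4 V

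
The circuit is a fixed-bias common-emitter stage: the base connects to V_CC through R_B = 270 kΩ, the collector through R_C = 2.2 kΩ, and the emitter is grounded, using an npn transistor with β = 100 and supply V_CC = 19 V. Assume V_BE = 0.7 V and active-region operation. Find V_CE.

Base loop: V_CC = I_B·R_B + V_BE, so I_B = (19 − 0.7)/270 kΩ = 0.0678 mA.
In the active region I_C = β·I_B = 100 × 0.0678 = 6.78 mA.
Collector loop: V_CE = V_CC − I_C·R_C = 19 − 6.78×2.2 = 4.09 V.
Since V_CE = 4.09 V > V_CE(sat) ≈ 0.2 V, the transistor is in the active region as assumed.

V_CE ≈ 4.1 V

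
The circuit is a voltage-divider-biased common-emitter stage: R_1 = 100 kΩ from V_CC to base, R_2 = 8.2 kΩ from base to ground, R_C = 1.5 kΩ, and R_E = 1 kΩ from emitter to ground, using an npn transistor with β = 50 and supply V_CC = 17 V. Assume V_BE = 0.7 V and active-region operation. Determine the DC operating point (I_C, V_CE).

I_C ≈ 0.5 mA, V_CE ≈ 16 V

Thevenize the base divider: V_Th = V_CC·R_2/(R_1+R_2) = 17×8.2/108 = 1.29 V, R_Th = R_1‖R_2 = 7.58 kΩ.
Base-emitter loop: V_Th = I_B·R_Th + V_BE + (β+1)I_B·R_E, so I_B = (1.29 − 0.7) / (7.58 + 51×1) = 0.01 mA.
I_C = β·I_B = 50×0.01 = 0.502 mA, and I_E = (β+1)I_B = 0.512 mA.
V_CE = V_CC − I_C·R_C − I_E·R_E = 17 − 0.502×1.5 − 0.512×1 = 15.7 V.
V_CE = 15.7 V > 0.2 V confirms active-region operation.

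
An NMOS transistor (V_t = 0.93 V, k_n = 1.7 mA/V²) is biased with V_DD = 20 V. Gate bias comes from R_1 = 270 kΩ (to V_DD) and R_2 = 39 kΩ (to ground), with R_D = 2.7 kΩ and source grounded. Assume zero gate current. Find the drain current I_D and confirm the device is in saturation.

V_G = V_DD·R_2/(R_1+R_2) = 20×39/309 = 2.52 V. With the source grounded, V_GS = V_G = 2.52 V.
Assume saturation: I_D = (k_n/2)(V_GS − V_t)² = (1.7/2)×(2.52 − 0.93)² = 0.85×1.59² = 2.16 mA.
V_DS = V_DD − I_D·R_D = 20 − 2.16×2.7 = 14.2 V.
Saturation requires V_DS ≥ V_GS − V_t = 1.59 V; 14.2 ≥ 1.59 ✓.

I_D ≈ 2.2 mA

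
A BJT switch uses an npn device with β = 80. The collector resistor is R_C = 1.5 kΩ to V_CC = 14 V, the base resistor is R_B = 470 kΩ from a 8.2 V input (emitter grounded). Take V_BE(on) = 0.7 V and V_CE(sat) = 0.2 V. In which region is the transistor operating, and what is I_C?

Assume active. Base-emitter loop: I_B = (V_BB − V_BE)/R_B = (8.2 − 0.7)/470 = 0.016 mA.
I_C = β·I_B = 80×0.016 = 1.28 mA.
V_CE = V_CC − I_C·R_C = 14 − 1.28×1.5 = 12.1 V > V_CE(sat), so the active-region assumption holds.

active; I_C ≈ 1.3 mA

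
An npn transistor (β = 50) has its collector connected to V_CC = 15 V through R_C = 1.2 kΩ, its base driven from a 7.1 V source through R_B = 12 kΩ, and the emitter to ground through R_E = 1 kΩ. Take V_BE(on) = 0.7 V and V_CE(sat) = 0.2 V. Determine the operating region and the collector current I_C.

active; I_C ≈ 5.1 mA

Assume active. Base-emitter loop: I_B = (V_BB − V_BE)/(R_B + (β+1)R_E) = (7.1 − 0.7)/(12 + 51×1) = 0.102 mA.
I_C = β·I_B = 50×0.102 = 5.08 mA.
V_CE = V_CC − I_C·R_C − I_E·R_E = 15 − 5.08×1.2 − 5.18×1 = 3.72 V > V_CE(sat), so the active-region assumption holds.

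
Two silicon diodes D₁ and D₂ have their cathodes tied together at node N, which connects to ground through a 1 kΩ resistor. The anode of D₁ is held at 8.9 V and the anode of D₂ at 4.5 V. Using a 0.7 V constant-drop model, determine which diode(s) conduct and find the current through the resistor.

Only D₁ conducts; I_R ≈ 8.2 mA

Assume both conduct. Then node N would need to be at both 8.9−0.7 = 8.2 V and 4.5−0.7 = 3.8 V, which is impossible.
Assume only D₁ conducts: V_N = 8.9 − 0.7 = 8.2 V, so I_R = 8.2/1 = 8.2 mA.
Check D₂: its anode-to-cathode voltage is 4.5 − 8.2 = -3.7 V < 0.7 V, so it is off. The assumption is consistent.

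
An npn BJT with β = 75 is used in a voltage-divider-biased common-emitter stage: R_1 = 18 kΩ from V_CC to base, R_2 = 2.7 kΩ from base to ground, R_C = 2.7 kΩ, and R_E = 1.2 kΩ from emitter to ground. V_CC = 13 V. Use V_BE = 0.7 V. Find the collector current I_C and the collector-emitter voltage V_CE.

I_C ≈ 0.8 mA, V_CE ≈ 9.9 V

Thevenize the base divider: V_Th = V_CC·R_2/(R_1+R_2) = 13×2.7/20.7 = 1.7 V, R_Th = R_1‖R_2 = 2.35 kΩ.
Base-emitter loop: V_Th = I_B·R_Th + V_BE + (β+1)I_B·R_E, so I_B = (1.7 − 0.7) / (2.35 + 76×1.2) = 0.0106 mA.
I_C = β·I_B = 75×0.0106 = 0.798 mA, and I_E = (β+1)I_B = 0.809 mA.
V_CE = V_CC − I_C·R_C − I_E·R_E = 13 − 0.798×2.7 − 0.809×1.2 = 9.87 V.
V_CE = 9.87 V > 0.2 V confirms active-region operation.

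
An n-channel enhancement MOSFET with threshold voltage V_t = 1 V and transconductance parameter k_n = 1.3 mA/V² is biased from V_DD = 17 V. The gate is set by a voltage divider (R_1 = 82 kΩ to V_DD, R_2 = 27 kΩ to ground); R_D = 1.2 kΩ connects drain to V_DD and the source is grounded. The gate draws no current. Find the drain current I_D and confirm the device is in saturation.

V_G = V_DD·R_2/(R_1+R_2) = 17×27/109 = 4.21 V. With the source grounded, V_GS = V_G = 4.21 V.
Assume saturation: I_D = (k_n/2)(V_GS − V_t)² = (1.3/2)×(4.21 − 1)² = 0.65×3.21² = 6.7 mA.
V_DS = V_DD − I_D·R_D = 17 − 6.7×1.2 = 8.96 V.
Saturation requires V_DS ≥ V_GS − V_t = 3.21 V; 8.96 ≥ 3.21 ✓.

I_D ≈ 6.7 mA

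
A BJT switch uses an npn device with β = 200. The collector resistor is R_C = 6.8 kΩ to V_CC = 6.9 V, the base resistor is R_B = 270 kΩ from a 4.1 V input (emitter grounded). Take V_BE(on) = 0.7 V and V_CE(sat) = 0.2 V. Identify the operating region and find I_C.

Assume active: I_B = (4.1 − 0.7)/270 = 0.0126 mA, giving I_C = β·I_B = 2.52 mA.
But then V_CE = 6.9 − 2.52×6.8 = -10.2 V < V_CE(sat) = 0.2 V — impossible in the active region.
So the transistor is saturated. With V_CE = 0.2 V, I_C = (V_CC − 0.2)/R_C = 6.7/6.8 = 0.985 mA.
Check: β·I_B = 2.52 mA > I_C = 0.985 mA, confirming saturation.

saturation; I_C ≈ 0.99 mA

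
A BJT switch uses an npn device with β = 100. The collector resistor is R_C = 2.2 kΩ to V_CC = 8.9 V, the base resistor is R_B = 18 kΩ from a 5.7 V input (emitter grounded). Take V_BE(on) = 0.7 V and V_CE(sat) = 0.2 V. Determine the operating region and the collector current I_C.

saturation; I_C ≈ 4 mA

Assume active: I_B = (5.7 − 0.7)/18 = 0.278 mA, giving I_C = β·I_B = 27.8 mA.
But then V_CE = 8.9 − 27.8×2.2 = -52.2 V < V_CE(sat) = 0.2 V — impossible in the active region.
So the transistor is saturated. With V_CE = 0.2 V, I_C = (V_CC − 0.2)/R_C = 8.7/2.2 = 3.95 mA.
Check: β·I_B = 27.8 mA > I_C = 3.95 mA, confirming saturation.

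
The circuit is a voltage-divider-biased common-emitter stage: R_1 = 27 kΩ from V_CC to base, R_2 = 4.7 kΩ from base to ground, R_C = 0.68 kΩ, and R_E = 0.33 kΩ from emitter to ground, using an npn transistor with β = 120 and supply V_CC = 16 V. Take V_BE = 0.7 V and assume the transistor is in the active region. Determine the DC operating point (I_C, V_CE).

I_C ≈ 4.6 mA, V_CE ≈ 11 V

Thevenize the base divider: V_Th = V_CC·R_2/(R_1+R_2) = 16×4.7/31.7 = 2.37 V, R_Th = R_1‖R_2 = 4 kΩ.
Base-emitter loop: V_Th = I_B·R_Th + V_BE + (β+1)I_B·R_E, so I_B = (2.37 − 0.7) / (4 + 121×0.33) = 0.0381 mA.
I_C = β·I_B = 120×0.0381 = 4.57 mA, and I_E = (β+1)I_B = 4.61 mA.
V_CE = V_CC − I_C·R_C − I_E·R_E = 16 − 4.57×0.68 − 4.61×0.33 = 11.4 V.
V_CE = 11.4 V > 0.2 V confirms active-region operation.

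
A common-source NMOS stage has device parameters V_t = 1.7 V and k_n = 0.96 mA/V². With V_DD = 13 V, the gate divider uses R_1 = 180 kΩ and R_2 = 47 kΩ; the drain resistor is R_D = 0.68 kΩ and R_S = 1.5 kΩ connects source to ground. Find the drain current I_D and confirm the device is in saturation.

V_G = V_DD·R_2/(R_1+R_2) = 13×47/227 = 2.69 V.
Assume saturation: I_D = (k_n/2)(V_GS − V_t)² with V_GS = V_G − I_D·R_S = 2.69 − 1.5·I_D.
Substituting gives 1.08·I_D² − 2.43·I_D + 0.472 = 0, with roots I_D = 0.215 or 2.03 mA.
The root I_D = 2.03 mA gives V_GS = -0.358 V ≤ V_t, so take I_D = 0.215 mA.
Then V_GS = 2.37 V and V_DS = V_DD − I_D(R_D+R_S) = 13 − 0.215×2.18 = 12.5 V.
Saturation requires V_DS ≥ V_GS − V_t = 0.669 V; 12.5 ≥ 0.669 ✓.

I_D ≈ 0.21 mA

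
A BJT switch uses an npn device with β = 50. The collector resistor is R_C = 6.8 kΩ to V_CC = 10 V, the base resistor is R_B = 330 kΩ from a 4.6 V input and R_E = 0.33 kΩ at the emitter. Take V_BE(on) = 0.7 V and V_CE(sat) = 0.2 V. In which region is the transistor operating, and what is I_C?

Assume active. Base-emitter loop: I_B = (V_BB − V_BE)/(R_B + (β+1)R_E) = (4.6 − 0.7)/(330 + 51×0.33) = 0.0112 mA.
I_C = β·I_B = 50×0.0112 = 0.562 mA.
V_CE = V_CC − I_C·R_C − I_E·R_E = 10 − 0.562×6.8 − 0.573×0.33 = 5.99 V > V_CE(sat), so the active-region assumption holds.

active; I_C ≈ 0.56 mA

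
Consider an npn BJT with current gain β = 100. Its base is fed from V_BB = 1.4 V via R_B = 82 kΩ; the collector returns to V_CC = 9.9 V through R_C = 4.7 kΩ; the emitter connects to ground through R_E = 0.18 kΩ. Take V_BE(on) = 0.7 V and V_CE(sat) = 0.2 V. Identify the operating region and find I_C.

Assume active. Base-emitter loop: I_B = (V_BB − V_BE)/(R_B + (β+1)R_E) = (1.4 − 0.7)/(82 + 101×0.18) = 0.00699 mA.
I_C = β·I_B = 100×0.00699 = 0.699 mA.
V_CE = V_CC − I_C·R_C − I_E·R_E = 9.9 − 0.699×4.7 − 0.706×0.18 = 6.49 V > V_CE(sat), so the active-region assumption holds.

active; I_C ≈ 0.7 mA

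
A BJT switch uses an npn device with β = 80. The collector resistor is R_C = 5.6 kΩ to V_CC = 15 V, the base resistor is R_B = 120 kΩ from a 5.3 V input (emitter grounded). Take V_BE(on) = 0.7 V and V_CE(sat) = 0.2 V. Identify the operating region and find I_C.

Assume active: I_B = (5.3 − 0.7)/120 = 0.0383 mA, giving I_C = β·I_B = 3.07 mA.
But then V_CE = 15 − 3.07×5.6 = -2.17 V < V_CE(sat) = 0.2 V — impossible in the active region.
So the transistor is saturated. With V_CE = 0.2 V, I_C = (V_CC − 0.2)/R_C = 14.8/5.6 = 2.64 mA.
Check: β·I_B = 3.07 mA > I_C = 2.64 mA, confirming saturation.

saturation; I_C ≈ 2.6 mA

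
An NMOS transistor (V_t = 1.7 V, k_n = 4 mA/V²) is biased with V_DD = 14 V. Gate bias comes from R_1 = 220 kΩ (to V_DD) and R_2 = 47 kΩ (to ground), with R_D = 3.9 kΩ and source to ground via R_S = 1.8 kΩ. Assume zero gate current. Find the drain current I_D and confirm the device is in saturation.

I_D ≈ 0.23 mA

V_G = V_DD·R_2/(R_1+R_2) = 14×47/267 = 2.46 V.
Assume saturation: I_D = (k_n/2)(V_GS − V_t)² with V_GS = V_G − I_D·R_S = 2.46 − 1.8·I_D.
Substituting gives 6.48·I_D² − 6.5·I_D + 1.17 = 0, with roots I_D = 0.234 or 0.769 mA.
The root I_D = 0.769 mA gives V_GS = 1.08 V ≤ V_t, so take I_D = 0.234 mA.
Then V_GS = 2.04 V and V_DS = V_DD − I_D(R_D+R_S) = 14 − 0.234×5.7 = 12.7 V.
Saturation requires V_DS ≥ V_GS − V_t = 0.342 V; 12.7 ≥ 0.342 ✓.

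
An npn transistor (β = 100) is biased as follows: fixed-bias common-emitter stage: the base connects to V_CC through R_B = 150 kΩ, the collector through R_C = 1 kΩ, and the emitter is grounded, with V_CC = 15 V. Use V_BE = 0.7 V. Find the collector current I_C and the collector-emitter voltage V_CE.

Base loop: V_CC = I_B·R_B + V_BE, so I_B = (15 − 0.7)/150 kΩ = 0.0953 mA.
In the active region I_C = β·I_B = 100 × 0.0953 = 9.53 mA.
Collector loop: V_CE = V_CC − I_C·R_C = 15 − 9.53×1 = 5.47 V.
Since V_CE = 5.47 V > V_CE(sat) ≈ 0.2 V, the transistor is in the active region as assumed.

I_C ≈ 9.5 mA, V_CE ≈ 5.5 V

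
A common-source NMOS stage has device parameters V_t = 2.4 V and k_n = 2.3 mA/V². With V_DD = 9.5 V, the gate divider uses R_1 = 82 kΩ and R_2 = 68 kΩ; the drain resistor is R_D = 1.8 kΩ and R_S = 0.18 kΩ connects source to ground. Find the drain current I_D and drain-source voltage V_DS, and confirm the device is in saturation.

V_G = V_DD·R_2/(R_1+R_2) = 9.5×68/150 = 4.31 V.
Assume saturation: I_D = (k_n/2)(V_GS − V_t)² with V_GS = V_G − I_D·R_S = 4.31 − 0.18·I_D.
Substituting gives 0.0373·I_D² − 1.79·I_D + 4.18 = 0, with roots I_D = 2.46 or 45.6 mA.
The root I_D = 45.6 mA gives V_GS = -3.89 V ≤ V_t, so take I_D = 2.46 mA.
Then V_GS = 3.86 V and V_DS = V_DD − I_D(R_D+R_S) = 9.5 − 2.46×1.98 = 4.62 V.
Saturation requires V_DS ≥ V_GS − V_t = 1.46 V; 4.62 ≥ 1.46 ✓.

I_D ≈ 2.5 mA, V_DS ≈ 4.6 V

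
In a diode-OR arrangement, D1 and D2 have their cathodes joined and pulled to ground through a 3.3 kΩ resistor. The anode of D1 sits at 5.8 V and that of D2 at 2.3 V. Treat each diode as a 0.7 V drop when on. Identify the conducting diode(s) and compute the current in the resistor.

Only D1 conducts; I_R ≈ 1.5 mA

Assume both conduct. Then node N would need to be at both 5.8−0.7 = 5.1 V and 2.3−0.7 = 1.6 V, which is impossible.
Assume only D1 conducts: V_N = 5.8 − 0.7 = 5.1 V, so I_R = 5.1/3.3 = 1.55 mA.
Check D2: its anode-to-cathode voltage is 2.3 − 5.1 = -2.8 V < 0.7 V, so it is off. The assumption is consistent.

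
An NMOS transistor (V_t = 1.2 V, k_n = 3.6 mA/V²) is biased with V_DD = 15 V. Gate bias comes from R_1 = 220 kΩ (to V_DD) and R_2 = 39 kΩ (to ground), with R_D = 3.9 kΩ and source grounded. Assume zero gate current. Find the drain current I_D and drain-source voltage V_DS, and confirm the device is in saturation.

V_G = V_DD·R_2/(R_1+R_2) = 15×39/259 = 2.26 V. With the source grounded, V_GS = V_G = 2.26 V.
Assume saturation: I_D = (k_n/2)(V_GS − V_t)² = (3.6/2)×(2.26 − 1.2)² = 1.8×1.06² = 2.02 mA.
V_DS = V_DD − I_D·R_D = 15 − 2.02×3.9 = 7.13 V.
Saturation requires V_DS ≥ V_GS − V_t = 1.06 V; 7.13 ≥ 1.06 ✓.

I_D ≈ 2 mA, V_DS ≈ 7.1 V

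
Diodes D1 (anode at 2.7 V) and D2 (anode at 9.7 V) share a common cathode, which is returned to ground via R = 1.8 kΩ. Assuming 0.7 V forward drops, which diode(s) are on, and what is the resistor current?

Assume both conduct. Then node N would need to be at both 2.7−0.7 = 2 V and 9.7−0.7 = 9 V, which is impossible.
Assume only D2 conducts: V_N = 9.7 − 0.7 = 9 V, so I_R = 9/1.8 = 5 mA.
Check D1: its anode-to-cathode voltage is 2.7 − 9 = -6.3 V < 0.7 V, so it is off. The assumption is consistent.

Only D2 conducts; I_R ≈ 5 mA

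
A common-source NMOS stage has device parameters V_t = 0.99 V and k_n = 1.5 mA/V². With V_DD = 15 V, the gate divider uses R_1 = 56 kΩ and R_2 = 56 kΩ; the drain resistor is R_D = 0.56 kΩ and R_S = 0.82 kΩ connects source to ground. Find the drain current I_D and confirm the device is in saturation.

V_G = V_DD·R_2/(R_1+R_2) = 15×56/112 = 7.5 V.
Assume saturation: I_D = (k_n/2)(V_GS − V_t)² with V_GS = V_G − I_D·R_S = 7.5 − 0.82·I_D.
Substituting gives 0.504·I_D² − 9.01·I_D + 31.8 = 0, with roots I_D = 4.84 or 13 mA.
The root I_D = 13 mA gives V_GS = -3.18 V ≤ V_t, so take I_D = 4.84 mA.
Then V_GS = 3.53 V and V_DS = V_DD − I_D(R_D+R_S) = 15 − 4.84×1.38 = 8.32 V.
Saturation requires V_DS ≥ V_GS − V_t = 2.54 V; 8.32 ≥ 2.54 ✓.

I_D ≈ 4.8 mA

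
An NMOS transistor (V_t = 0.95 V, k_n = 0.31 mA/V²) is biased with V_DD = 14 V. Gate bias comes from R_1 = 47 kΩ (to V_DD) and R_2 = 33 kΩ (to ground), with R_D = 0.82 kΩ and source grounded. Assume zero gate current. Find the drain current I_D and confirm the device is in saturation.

V_G = V_DD·R_2/(R_1+R_2) = 14×33/80 = 5.78 V. With the source grounded, V_GS = V_G = 5.78 V.
Assume saturation: I_D = (k_n/2)(V_GS − V_t)² = (0.31/2)×(5.78 − 0.95)² = 0.155×4.83² = 3.61 mA.
V_DS = V_DD − I_D·R_D = 14 − 3.61×0.82 = 11 V.
Saturation requires V_DS ≥ V_GS − V_t = 4.83 V; 11 ≥ 4.83 ✓.

I_D ≈ 3.6 mA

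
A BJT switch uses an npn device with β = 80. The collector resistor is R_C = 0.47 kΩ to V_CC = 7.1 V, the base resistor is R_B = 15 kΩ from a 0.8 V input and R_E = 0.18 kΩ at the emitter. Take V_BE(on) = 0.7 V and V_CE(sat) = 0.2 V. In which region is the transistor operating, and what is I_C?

Assume active. Base-emitter loop: I_B = (V_BB − V_BE)/(R_B + (β+1)R_E) = (0.8 − 0.7)/(15 + 81×0.18) = 0.00338 mA.
I_C = β·I_B = 80×0.00338 = 0.27 mA.
V_CE = V_CC − I_C·R_C − I_E·R_E = 7.1 − 0.27×0.47 − 0.274×0.18 = 6.92 V > V_CE(sat), so the active-region assumption holds.

active; I_C ≈ 0.27 mA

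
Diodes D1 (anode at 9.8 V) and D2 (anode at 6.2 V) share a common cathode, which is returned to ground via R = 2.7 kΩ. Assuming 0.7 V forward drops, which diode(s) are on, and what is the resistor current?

Only D1 conducts; I_R ≈ 3.4 mA

Assume both conduct. Then node N would need to be at both 9.8−0.7 = 9.1 V and 6.2−0.7 = 5.5 V, which is impossible.
Assume only D1 conducts: V_N = 9.8 − 0.7 = 9.1 V, so I_R = 9.1/2.7 = 3.37 mA.
Check D2: its anode-to-cathode voltage is 6.2 − 9.1 = -2.9 V < 0.7 V, so it is off. The assumption is consistent.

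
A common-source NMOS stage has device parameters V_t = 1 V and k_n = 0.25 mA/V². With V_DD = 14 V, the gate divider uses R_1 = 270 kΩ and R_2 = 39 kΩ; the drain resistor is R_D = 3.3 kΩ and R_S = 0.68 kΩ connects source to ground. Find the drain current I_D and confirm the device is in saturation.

I_D ≈ 0.065 mA

V_G = V_DD·R_2/(R_1+R_2) = 14×39/309 = 1.77 V.
Assume saturation: I_D = (k_n/2)(V_GS − V_t)² with V_GS = V_G − I_D·R_S = 1.77 − 0.68·I_D.
Substituting gives 0.0578·I_D² − 1.13·I_D + 0.0735 = 0, with roots I_D = 0.0653 or 19.5 mA.
The root I_D = 19.5 mA gives V_GS = -11.5 V ≤ V_t, so take I_D = 0.0653 mA.
Then V_GS = 1.72 V and V_DS = V_DD − I_D(R_D+R_S) = 14 − 0.0653×3.98 = 13.7 V.
Saturation requires V_DS ≥ V_GS − V_t = 0.723 V; 13.7 ≥ 0.723 ✓.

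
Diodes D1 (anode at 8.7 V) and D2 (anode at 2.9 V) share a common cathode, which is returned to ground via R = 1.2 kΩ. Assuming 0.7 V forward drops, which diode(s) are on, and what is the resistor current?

Only D1 conducts; I_R ≈ 6.7 mA

Assume both conduct. Then node N would need to be at both 8.7−0.7 = 8 V and 2.9−0.7 = 2.2 V, which is impossible.
Assume only D1 conducts: V_N = 8.7 − 0.7 = 8 V, so I_R = 8/1.2 = 6.67 mA.
Check D2: its anode-to-cathode voltage is 2.9 − 8 = -5.1 V < 0.7 V, so it is off. The assumption is consistent.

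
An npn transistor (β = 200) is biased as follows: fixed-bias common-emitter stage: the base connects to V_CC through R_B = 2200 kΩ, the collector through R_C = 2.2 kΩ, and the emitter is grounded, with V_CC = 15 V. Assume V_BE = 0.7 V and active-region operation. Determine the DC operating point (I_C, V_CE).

I_C ≈ 1.3 mA, V_CE ≈ 12 V

Base loop: V_CC = I_B·R_B + V_BE, so I_B = (15 − 0.7)/2200 kΩ = 0.0065 mA.
In the active region I_C = β·I_B = 200 × 0.0065 = 1.3 mA.
Collector loop: V_CE = V_CC − I_C·R_C = 15 − 1.3×2.2 = 12.1 V.
Since V_CE = 12.1 V > V_CE(sat) ≈ 0.2 V, the transistor is in the active region as assumed.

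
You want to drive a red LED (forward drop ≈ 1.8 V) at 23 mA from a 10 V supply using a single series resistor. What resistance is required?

The resistor drops V_S − V_D = 10 − 1.8 = 8.2 V at 23 mA.
R = 8.2 V / 23 mA = 0.357 kΩ.

R ≈ 0.36 kΩ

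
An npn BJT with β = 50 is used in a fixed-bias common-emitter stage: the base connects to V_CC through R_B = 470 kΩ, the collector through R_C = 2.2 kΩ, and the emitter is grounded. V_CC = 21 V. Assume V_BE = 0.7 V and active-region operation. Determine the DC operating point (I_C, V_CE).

Base loop: V_CC = I_B·R_B + V_BE, so I_B = (21 − 0.7)/470 kΩ = 0.0432 mA.
In the active region I_C = β·I_B = 50 × 0.0432 = 2.16 mA.
Collector loop: V_CE = V_CC − I_C·R_C = 21 − 2.16×2.2 = 16.2 V.
Since V_CE = 16.2 V > V_CE(sat) ≈ 0.2 V, the transistor is in the active region as assumed.

I_C ≈ 2.2 mA, V_CE ≈ 16 V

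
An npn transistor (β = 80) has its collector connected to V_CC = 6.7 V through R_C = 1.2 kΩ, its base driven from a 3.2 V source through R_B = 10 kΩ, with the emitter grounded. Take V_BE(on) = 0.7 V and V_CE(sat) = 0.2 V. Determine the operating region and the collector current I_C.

Assume active: I_B = (3.2 − 0.7)/10 = 0.25 mA, giving I_C = β·I_B = 20 mA.
But then V_CE = 6.7 − 20×1.2 = -17.3 V < V_CE(sat) = 0.2 V — impossible in the active region.
So the transistor is saturated. With V_CE = 0.2 V, I_C = (V_CC − 0.2)/R_C = 6.5/1.2 = 5.42 mA.
Check: β·I_B = 20 mA > I_C = 5.42 mA, confirming saturation.

saturation; I_C ≈ 5.4 mA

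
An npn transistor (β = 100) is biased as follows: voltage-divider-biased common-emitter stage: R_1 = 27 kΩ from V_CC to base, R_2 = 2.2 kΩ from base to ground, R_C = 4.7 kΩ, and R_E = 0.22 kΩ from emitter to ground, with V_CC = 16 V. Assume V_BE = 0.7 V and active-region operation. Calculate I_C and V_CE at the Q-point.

I_C ≈ 2.1 mA, V_CE ≈ 5.7 V

Thevenize the base divider: V_Th = V_CC·R_2/(R_1+R_2) = 16×2.2/29.2 = 1.21 V, R_Th = R_1‖R_2 = 2.03 kΩ.
Base-emitter loop: V_Th = I_B·R_Th + V_BE + (β+1)I_B·R_E, so I_B = (1.21 − 0.7) / (2.03 + 101×0.22) = 0.0208 mA.
I_C = β·I_B = 100×0.0208 = 2.08 mA, and I_E = (β+1)I_B = 2.1 mA.
V_CE = V_CC − I_C·R_C − I_E·R_E = 16 − 2.08×4.7 − 2.1×0.22 = 5.74 V.
V_CE = 5.74 V > 0.2 V confirms active-region operation.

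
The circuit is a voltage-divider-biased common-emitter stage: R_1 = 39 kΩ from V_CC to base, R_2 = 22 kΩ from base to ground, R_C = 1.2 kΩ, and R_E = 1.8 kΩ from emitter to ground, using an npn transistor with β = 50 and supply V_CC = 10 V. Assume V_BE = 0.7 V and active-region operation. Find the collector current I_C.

Thevenize the base divider: V_Th = V_CC·R_2/(R_1+R_2) = 10×22/61 = 3.61 V, R_Th = R_1‖R_2 = 14.1 kΩ.
Base-emitter loop: V_Th = I_B·R_Th + V_BE + (β+1)I_B·R_E, so I_B = (3.61 − 0.7) / (14.1 + 51×1.8) = 0.0275 mA.
I_C = β·I_B = 50×0.0275 = 1.37 mA, and I_E = (β+1)I_B = 1.4 mA.
V_CE = V_CC − I_C·R_C − I_E·R_E = 10 − 1.37×1.2 − 1.4×1.8 = 5.83 V.
V_CE = 5.83 V > 0.2 V confirms active-region operation.

I_C ≈ 1.4 mA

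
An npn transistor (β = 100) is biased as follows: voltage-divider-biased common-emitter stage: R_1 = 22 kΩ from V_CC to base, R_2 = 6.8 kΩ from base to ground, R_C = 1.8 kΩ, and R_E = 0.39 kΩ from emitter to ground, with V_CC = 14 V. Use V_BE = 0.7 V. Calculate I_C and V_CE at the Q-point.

I_C ≈ 5.8 mA, V_CE ≈ 1.2 V

Thevenize the base divider: V_Th = V_CC·R_2/(R_1+R_2) = 14×6.8/28.8 = 3.31 V, R_Th = R_1‖R_2 = 5.19 kΩ.
Base-emitter loop: V_Th = I_B·R_Th + V_BE + (β+1)I_B·R_E, so I_B = (3.31 − 0.7) / (5.19 + 101×0.39) = 0.0584 mA.
I_C = β·I_B = 100×0.0584 = 5.84 mA, and I_E = (β+1)I_B = 5.9 mA.
V_CE = V_CC − I_C·R_C − I_E·R_E = 14 − 5.84×1.8 − 5.9×0.39 = 1.18 V.
V_CE = 1.18 V > 0.2 V confirms active-region operation.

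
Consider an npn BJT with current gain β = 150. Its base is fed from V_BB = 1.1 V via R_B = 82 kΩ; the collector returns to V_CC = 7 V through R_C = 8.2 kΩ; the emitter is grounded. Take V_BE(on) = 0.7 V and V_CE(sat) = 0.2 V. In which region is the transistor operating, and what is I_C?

active; I_C ≈ 0.73 mA

Assume active. Base-emitter loop: I_B = (V_BB − V_BE)/R_B = (1.1 − 0.7)/82 = 0.00488 mA.
I_C = β·I_B = 150×0.00488 = 0.732 mA.
V_CE = V_CC − I_C·R_C = 7 − 0.732×8.2 = 1 V > V_CE(sat), so the active-region assumption holds.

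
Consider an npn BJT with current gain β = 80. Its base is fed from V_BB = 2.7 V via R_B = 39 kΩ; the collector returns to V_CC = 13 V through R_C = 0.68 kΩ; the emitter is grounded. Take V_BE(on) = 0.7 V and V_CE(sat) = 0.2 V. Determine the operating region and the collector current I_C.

active; I_C ≈ 4.1 mA

Assume active. Base-emitter loop: I_B = (V_BB − V_BE)/R_B = (2.7 − 0.7)/39 = 0.0513 mA.
I_C = β·I_B = 80×0.0513 = 4.1 mA.
V_CE = V_CC − I_C·R_C = 13 − 4.1×0.68 = 10.2 V > V_CE(sat), so the active-region assumption holds.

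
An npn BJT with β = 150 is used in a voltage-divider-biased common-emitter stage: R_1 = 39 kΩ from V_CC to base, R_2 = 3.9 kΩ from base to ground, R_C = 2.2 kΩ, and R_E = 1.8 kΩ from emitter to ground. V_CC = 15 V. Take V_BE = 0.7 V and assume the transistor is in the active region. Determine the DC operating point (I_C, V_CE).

I_C ≈ 0.36 mA, V_CE ≈ 14 V

Thevenize the base divider: V_Th = V_CC·R_2/(R_1+R_2) = 15×3.9/42.9 = 1.36 V, R_Th = R_1‖R_2 = 3.55 kΩ.
Base-emitter loop: V_Th = I_B·R_Th + V_BE + (β+1)I_B·R_E, so I_B = (1.36 − 0.7) / (3.55 + 151×1.8) = 0.00241 mA.
I_C = β·I_B = 150×0.00241 = 0.362 mA, and I_E = (β+1)I_B = 0.364 mA.
V_CE = V_CC − I_C·R_C − I_E·R_E = 15 − 0.362×2.2 − 0.364×1.8 = 13.5 V.
V_CE = 13.5 V > 0.2 V confirms active-region operation.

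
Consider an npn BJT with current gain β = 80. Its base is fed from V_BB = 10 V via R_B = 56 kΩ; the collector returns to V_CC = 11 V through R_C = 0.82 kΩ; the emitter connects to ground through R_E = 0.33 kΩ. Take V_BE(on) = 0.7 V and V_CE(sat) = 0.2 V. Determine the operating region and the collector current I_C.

active; I_C ≈ 9 mA

Assume active. Base-emitter loop: I_B = (V_BB − V_BE)/(R_B + (β+1)R_E) = (10 − 0.7)/(56 + 81×0.33) = 0.112 mA.
I_C = β·I_B = 80×0.112 = 8.99 mA.
V_CE = V_CC − I_C·R_C − I_E·R_E = 11 − 8.99×0.82 − 9.11×0.33 = 0.621 V > V_CE(sat), so the active-region assumption holds.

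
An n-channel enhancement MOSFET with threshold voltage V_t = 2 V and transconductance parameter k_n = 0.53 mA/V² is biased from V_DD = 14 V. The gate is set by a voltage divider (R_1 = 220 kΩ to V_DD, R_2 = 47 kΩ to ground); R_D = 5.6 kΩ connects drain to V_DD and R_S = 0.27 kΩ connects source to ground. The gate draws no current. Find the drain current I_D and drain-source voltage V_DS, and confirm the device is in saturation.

V_G = V_DD·R_2/(R_1+R_2) = 14×47/267 = 2.46 V.
Assume saturation: I_D = (k_n/2)(V_GS − V_t)² with V_GS = V_G − I_D·R_S = 2.46 − 0.27·I_D.
Substituting gives 0.0193·I_D² − 1.07·I_D + 0.0572 = 0, with roots I_D = 0.0536 or 55.2 mA.
The root I_D = 55.2 mA gives V_GS = -12.4 V ≤ V_t, so take I_D = 0.0536 mA.
Then V_GS = 2.45 V and V_DS = V_DD − I_D(R_D+R_S) = 14 − 0.0536×5.87 = 13.7 V.
Saturation requires V_DS ≥ V_GS − V_t = 0.45 V; 13.7 ≥ 0.45 ✓.

I_D ≈ 0.054 mA, V_DS ≈ 14 V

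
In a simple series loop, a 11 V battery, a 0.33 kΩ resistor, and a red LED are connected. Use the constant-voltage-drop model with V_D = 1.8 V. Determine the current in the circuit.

I ≈ 28 mA

KVL around the loop: 11 = V_D + I·R = 1.8 + I × 0.33 kΩ.
So I = (11 − 1.8) / 0.33 kΩ = 9.2 / 0.33 = 27.9 mA.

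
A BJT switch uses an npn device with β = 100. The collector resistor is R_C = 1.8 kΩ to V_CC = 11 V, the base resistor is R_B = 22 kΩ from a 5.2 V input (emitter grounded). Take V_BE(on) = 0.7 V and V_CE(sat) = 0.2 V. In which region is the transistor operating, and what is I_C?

Assume active: I_B = (5.2 − 0.7)/22 = 0.205 mA, giving I_C = β·I_B = 20.5 mA.
But then V_CE = 11 − 20.5×1.8 = -25.8 V < V_CE(sat) = 0.2 V — impossible in the active region.
So the transistor is saturated. With V_CE = 0.2 V, I_C = (V_CC − 0.2)/R_C = 10.8/1.8 = 6 mA.
Check: β·I_B = 20.5 mA > I_C = 6 mA, confirming saturation.

saturation; I_C ≈ 6 mA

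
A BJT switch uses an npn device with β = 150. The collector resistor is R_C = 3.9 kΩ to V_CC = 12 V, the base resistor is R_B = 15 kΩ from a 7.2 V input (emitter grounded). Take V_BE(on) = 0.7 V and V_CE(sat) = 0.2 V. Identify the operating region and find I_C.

Assume active: I_B = (7.2 − 0.7)/15 = 0.433 mA, giving I_C = β·I_B = 65 mA.
But then V_CE = 12 − 65×3.9 = -242 V < V_CE(sat) = 0.2 V — impossible in the active region.
So the transistor is saturated. With V_CE = 0.2 V, I_C = (V_CC − 0.2)/R_C = 11.8/3.9 = 3.03 mA.
Check: β·I_B = 65 mA > I_C = 3.03 mA, confirming saturation.

saturation; I_C ≈ 3 mA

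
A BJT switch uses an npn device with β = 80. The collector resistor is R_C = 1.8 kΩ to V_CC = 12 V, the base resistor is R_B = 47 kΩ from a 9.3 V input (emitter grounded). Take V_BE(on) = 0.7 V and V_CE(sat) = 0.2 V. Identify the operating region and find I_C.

saturation; I_C ≈ 6.6 mA

Assume active: I_B = (9.3 − 0.7)/47 = 0.183 mA, giving I_C = β·I_B = 14.6 mA.
But then V_CE = 12 − 14.6×1.8 = -14.3 V < V_CE(sat) = 0.2 V — impossible in the active region.
So the transistor is saturated. With V_CE = 0.2 V, I_C = (V_CC − 0.2)/R_C = 11.8/1.8 = 6.56 mA.
Check: β·I_B = 14.6 mA > I_C = 6.56 mA, confirming saturation.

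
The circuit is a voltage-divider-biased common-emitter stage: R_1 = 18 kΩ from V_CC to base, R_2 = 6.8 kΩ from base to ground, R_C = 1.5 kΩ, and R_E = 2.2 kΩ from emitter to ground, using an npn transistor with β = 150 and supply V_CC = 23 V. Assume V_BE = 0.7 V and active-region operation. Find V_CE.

V_CE ≈ 14 V

Thevenize the base divider: V_Th = V_CC·R_2/(R_1+R_2) = 23×6.8/24.8 = 6.31 V, R_Th = R_1‖R_2 = 4.94 kΩ.
Base-emitter loop: V_Th = I_B·R_Th + V_BE + (β+1)I_B·R_E, so I_B = (6.31 − 0.7) / (4.94 + 151×2.2) = 0.0166 mA.
I_C = β·I_B = 150×0.0166 = 2.49 mA, and I_E = (β+1)I_B = 2.51 mA.
V_CE = V_CC − I_C·R_C − I_E·R_E = 23 − 2.49×1.5 − 2.51×2.2 = 13.7 V.
V_CE = 13.7 V > 0.2 V confirms active-region operation.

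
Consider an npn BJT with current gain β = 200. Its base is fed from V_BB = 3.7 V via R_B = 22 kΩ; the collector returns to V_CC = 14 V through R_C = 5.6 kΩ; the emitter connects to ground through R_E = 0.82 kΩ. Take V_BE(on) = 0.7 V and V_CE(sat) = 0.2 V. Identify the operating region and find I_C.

saturation; I_C ≈ 2.1 mA

Assume active: I_B = (3.7 − 0.7)/(22 + 201×0.82) = 0.0161 mA, I_C = β·I_B = 3.21 mA.
Then V_CE = 14 − 3.21×5.6 − 3.23×0.82 = -6.63 V < 0.2 V — the active assumption fails.
Re-solve with V_CE = 0.2 V. KCL at the emitter: V_E/R_E = (V_BB−0.7−V_E)/R_B + (V_CC−0.2−V_E)/R_C, giving V_E = 1.8 V.
I_C = (V_CC − 0.2 − V_E)/R_C = (13.8 − 1.8)/5.6 = 2.14 mA.
Check: I_B = (3 − 1.8)/22 = 0.0545 mA, and β·I_B = 10.9 mA > I_C, confirming saturation.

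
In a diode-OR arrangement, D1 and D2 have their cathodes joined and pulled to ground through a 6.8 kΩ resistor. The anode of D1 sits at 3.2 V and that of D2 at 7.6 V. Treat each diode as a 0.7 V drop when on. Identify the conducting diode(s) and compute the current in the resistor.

Only D2 conducts; I_R ≈ 1 mA

Assume both conduct. Then node N would need to be at both 3.2−0.7 = 2.5 V and 7.6−0.7 = 6.9 V, which is impossible.
Assume only D2 conducts: V_N = 7.6 − 0.7 = 6.9 V, so I_R = 6.9/6.8 = 1.01 mA.
Check D1: its anode-to-cathode voltage is 3.2 − 6.9 = -3.7 V < 0.7 V, so it is off. The assumption is consistent.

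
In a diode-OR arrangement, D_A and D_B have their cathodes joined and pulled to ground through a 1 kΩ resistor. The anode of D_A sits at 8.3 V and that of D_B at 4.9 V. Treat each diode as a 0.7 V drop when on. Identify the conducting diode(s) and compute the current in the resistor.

Assume both conduct. Then node N would need to be at both 8.3−0.7 = 7.6 V and 4.9−0.7 = 4.2 V, which is impossible.
Assume only D_A conducts: V_N = 8.3 − 0.7 = 7.6 V, so I_R = 7.6/1 = 7.6 mA.
Check D_B: its anode-to-cathode voltage is 4.9 − 7.6 = -2.7 V < 0.7 V, so it is off. The assumption is consistent.

Only D_A conducts; I_R ≈ 7.6 mA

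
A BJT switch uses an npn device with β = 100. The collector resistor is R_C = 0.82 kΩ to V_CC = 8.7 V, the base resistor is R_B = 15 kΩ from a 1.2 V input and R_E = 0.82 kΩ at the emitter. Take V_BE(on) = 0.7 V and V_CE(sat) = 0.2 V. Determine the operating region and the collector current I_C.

active; I_C ≈ 0.51 mA

Assume active. Base-emitter loop: I_B = (V_BB − V_BE)/(R_B + (β+1)R_E) = (1.2 − 0.7)/(15 + 101×0.82) = 0.00511 mA.
I_C = β·I_B = 100×0.00511 = 0.511 mA.
V_CE = V_CC − I_C·R_C − I_E·R_E = 8.7 − 0.511×0.82 − 0.516×0.82 = 7.86 V > V_CE(sat), so the active-region assumption holds.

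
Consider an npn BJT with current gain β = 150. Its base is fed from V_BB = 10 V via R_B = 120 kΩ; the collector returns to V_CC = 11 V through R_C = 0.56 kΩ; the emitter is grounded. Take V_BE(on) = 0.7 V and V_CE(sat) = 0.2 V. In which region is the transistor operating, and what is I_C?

Assume active. Base-emitter loop: I_B = (V_BB − V_BE)/R_B = (10 − 0.7)/120 = 0.0775 mA.
I_C = β·I_B = 150×0.0775 = 11.6 mA.
V_CE = V_CC − I_C·R_C = 11 − 11.6×0.56 = 4.49 V > V_CE(sat), so the active-region assumption holds.

active; I_C ≈ 12 mA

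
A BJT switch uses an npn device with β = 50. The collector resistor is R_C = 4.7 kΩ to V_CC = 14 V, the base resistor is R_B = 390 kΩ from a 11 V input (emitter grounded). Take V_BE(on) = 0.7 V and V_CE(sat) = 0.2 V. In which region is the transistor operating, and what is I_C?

active; I_C ≈ 1.3 mA

Assume active. Base-emitter loop: I_B = (V_BB − V_BE)/R_B = (11 − 0.7)/390 = 0.0264 mA.
I_C = β·I_B = 50×0.0264 = 1.32 mA.
V_CE = V_CC − I_C·R_C = 14 − 1.32×4.7 = 7.79 V > V_CE(sat), so the active-region assumption holds.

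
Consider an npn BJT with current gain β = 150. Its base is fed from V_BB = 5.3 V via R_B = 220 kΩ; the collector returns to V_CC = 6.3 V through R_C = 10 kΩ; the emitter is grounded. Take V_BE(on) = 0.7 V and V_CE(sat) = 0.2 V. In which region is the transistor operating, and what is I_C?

Assume active: I_B = (5.3 − 0.7)/220 = 0.0209 mA, giving I_C = β·I_B = 3.14 mA.
But then V_CE = 6.3 − 3.14×10 = -25.1 V < V_CE(sat) = 0.2 V — impossible in the active region.
So the transistor is saturated. With V_CE = 0.2 V, I_C = (V_CC − 0.2)/R_C = 6.1/10 = 0.61 mA.
Check: β·I_B = 3.14 mA > I_C = 0.61 mA, confirming saturation.

saturation; I_C ≈ 0.61 mA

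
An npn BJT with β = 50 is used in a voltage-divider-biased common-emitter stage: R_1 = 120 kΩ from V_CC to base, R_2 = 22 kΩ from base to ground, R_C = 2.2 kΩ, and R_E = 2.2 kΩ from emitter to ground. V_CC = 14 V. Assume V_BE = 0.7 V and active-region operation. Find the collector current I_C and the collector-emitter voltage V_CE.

I_C ≈ 0.56 mA, V_CE ≈ 12 V

Thevenize the base divider: V_Th = V_CC·R_2/(R_1+R_2) = 14×22/142 = 2.17 V, R_Th = R_1‖R_2 = 18.6 kΩ.
Base-emitter loop: V_Th = I_B·R_Th + V_BE + (β+1)I_B·R_E, so I_B = (2.17 − 0.7) / (18.6 + 51×2.2) = 0.0112 mA.
I_C = β·I_B = 50×0.0112 = 0.562 mA, and I_E = (β+1)I_B = 0.573 mA.
V_CE = V_CC − I_C·R_C − I_E·R_E = 14 − 0.562×2.2 − 0.573×2.2 = 11.5 V.
V_CE = 11.5 V > 0.2 V confirms active-region operation.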